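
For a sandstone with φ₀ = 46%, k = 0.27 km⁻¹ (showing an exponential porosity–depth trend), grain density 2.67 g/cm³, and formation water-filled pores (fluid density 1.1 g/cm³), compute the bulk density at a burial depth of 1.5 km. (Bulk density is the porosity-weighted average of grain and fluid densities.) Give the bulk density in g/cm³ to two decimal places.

2.19 g/cm³

Porosity at depth: φ = 0.46·exp(−0.27×1.5) = 0.46×0.6670 = 0.3068
Bulk density: ρ_b = (1−φ)ρ_g + φ·ρ_f = 0.6932×2.67 + 0.3068×1.1
       = 1.851 + 0.337 = 2.188 g/cm³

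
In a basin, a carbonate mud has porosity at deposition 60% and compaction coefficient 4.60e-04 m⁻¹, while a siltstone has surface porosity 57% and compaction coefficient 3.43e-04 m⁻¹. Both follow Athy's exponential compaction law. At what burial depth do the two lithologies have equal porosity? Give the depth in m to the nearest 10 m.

440 m

Working in km (1 km = 1000 m; k in km⁻¹ = k in m⁻¹ × 1000):
Set n₀ₐ e^(−kₐZ) = n₀ᵦ e^(−kᵦZ) ⇒ ln(n₀ₐ/n₀ᵦ) = (kₐ − kᵦ)·Z
Z = ln(0.6/0.57) / (0.46 − 0.343) = 0.0513 / 0.117 = 0.438 km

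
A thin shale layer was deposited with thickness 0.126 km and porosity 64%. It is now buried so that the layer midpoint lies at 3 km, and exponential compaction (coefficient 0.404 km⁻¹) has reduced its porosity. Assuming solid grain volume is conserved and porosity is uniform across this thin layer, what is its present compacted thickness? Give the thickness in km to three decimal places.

0.056 km

Porosity at 3 km: φ = 0.64·exp(−0.404×3) = 0.1905
Solid-volume conservation: h(1−φ) = h₀(1−φ₀) ⇒ h = h₀·(1−φ₀)/(1−φ)
h = 0.126 × (1 − 0.64)/(1 − 0.1905) = 0.126 × 0.4447 = 0.0560 km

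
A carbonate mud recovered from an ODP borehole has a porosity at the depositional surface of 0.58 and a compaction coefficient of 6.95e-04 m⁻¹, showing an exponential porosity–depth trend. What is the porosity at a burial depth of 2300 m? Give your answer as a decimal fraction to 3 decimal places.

Working in km (1 km = 1000 m; β in km⁻¹ = β in m⁻¹ × 1000):
phi = phi₀·exp(−β·d) = 0.58 × exp(−0.695 × 2.3) = 0.58 × exp(−1.598)
  = 0.58 × 0.2022 = 0.1173

0.117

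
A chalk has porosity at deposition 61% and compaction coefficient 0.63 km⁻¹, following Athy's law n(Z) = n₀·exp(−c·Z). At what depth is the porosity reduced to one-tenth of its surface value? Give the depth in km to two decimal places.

n/n₀ = 1/10 ⇒ exp(−c·Z) = 1/10 ⇒ Z = ln(10) / c
Z = 2.3026 / 0.63 = 3.655 km

3.65 km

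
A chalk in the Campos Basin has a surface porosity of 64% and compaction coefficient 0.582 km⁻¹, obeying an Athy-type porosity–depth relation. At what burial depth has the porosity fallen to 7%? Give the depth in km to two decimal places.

Invert Athy's law: z = ln(phi₀/phi) / β
z = ln(0.64/0.07) / 0.582 = ln(9.143) / 0.582 = 2.2130 / 0.582 = 3.802 km

3.80 km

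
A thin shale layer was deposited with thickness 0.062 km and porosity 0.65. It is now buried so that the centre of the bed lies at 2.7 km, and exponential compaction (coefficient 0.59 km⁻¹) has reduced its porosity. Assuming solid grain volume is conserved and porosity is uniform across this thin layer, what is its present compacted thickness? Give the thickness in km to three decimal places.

0.025 km

Porosity at 2.7 km: phi = 0.65·exp(−0.59×2.7) = 0.1322
Solid-volume conservation: h(1−phi) = h₀(1−phi₀) ⇒ h = h₀·(1−phi₀)/(1−phi)
h = 0.062 × (1 − 0.65)/(1 − 0.1322) = 0.062 × 0.4033 = 0.0250 km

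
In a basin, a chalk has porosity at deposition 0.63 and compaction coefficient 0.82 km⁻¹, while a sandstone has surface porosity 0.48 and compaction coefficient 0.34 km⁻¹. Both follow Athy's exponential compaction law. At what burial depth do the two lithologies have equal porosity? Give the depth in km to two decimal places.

0.57 km

Set phi₀ₐ e^(−kₐZ) = phi₀ᵦ e^(−kᵦZ) ⇒ ln(phi₀ₐ/phi₀ᵦ) = (kₐ − kᵦ)·Z
Z = ln(0.63/0.48) / (0.82 − 0.34) = 0.2719 / 0.48 = 0.567 km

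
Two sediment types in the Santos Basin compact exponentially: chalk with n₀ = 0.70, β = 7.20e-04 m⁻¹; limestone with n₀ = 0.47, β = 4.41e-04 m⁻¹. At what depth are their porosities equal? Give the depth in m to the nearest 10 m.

1430 m

Working in km (1 km = 1000 m; β in km⁻¹ = β in m⁻¹ × 1000):
Set n₀ₐ e^(−βₐz) = n₀ᵦ e^(−βᵦz) ⇒ ln(n₀ₐ/n₀ᵦ) = (βₐ − βᵦ)·z
z = ln(0.7/0.47) / (0.72 − 0.441) = 0.3983 / 0.279 = 1.428 km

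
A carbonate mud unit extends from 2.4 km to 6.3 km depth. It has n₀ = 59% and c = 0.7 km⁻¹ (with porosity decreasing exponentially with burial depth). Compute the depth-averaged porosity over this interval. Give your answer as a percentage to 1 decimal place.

⟨n⟩ = (1/(Z₂−Z₁)) ∫ n₀ e^(−cZ) dZ = n₀·(e^(−c·Z₁) − e^(−c·Z₂)) / (c·(Z₂−Z₁))
e^(−0.7×2.4) = 0.1864; e^(−0.7×6.3) = 0.0122
⟨n⟩ = 0.59 × (0.1864 − 0.0122) / (0.7 × 3.9) = 0.59 × 0.0638 = 0.0377

3.8%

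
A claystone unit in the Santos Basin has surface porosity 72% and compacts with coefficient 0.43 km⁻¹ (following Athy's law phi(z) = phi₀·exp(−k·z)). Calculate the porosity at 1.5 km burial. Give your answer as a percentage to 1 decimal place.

phi = phi₀·exp(−k·z) = 0.72 × exp(−0.43 × 1.5) = 0.72 × exp(−0.645)
  = 0.72 × 0.5247 = 0.3778

37.8%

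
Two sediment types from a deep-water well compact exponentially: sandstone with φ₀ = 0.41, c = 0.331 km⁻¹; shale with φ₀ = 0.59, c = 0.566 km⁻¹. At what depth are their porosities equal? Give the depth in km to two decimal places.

1.55 km

Set φ₀ₐ e^(−cₐz) = φ₀ᵦ e^(−cᵦz) ⇒ ln(φ₀ₐ/φ₀ᵦ) = (cₐ − cᵦ)·z
z = ln(0.41/0.59) / (0.331 − 0.566) = -0.3640 / -0.235 = 1.549 km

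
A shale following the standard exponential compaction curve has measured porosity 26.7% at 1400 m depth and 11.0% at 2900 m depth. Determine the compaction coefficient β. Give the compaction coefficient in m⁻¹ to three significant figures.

Working in km (1 km = 1000 m; β in km⁻¹ = β in m⁻¹ × 1000):
Athy: n(Z) = n₀ e^(−βZ) ⇒ n₁/n₂ = e^{β(Z₂−Z₁)} ⇒ β = ln(n₁/n₂)/(Z₂−Z₁)
β = ln(0.267/0.11) / (2.9 − 1.4) = ln(2.427) / 1.5 = 0.8868 / 1.5 = 0.5912 km⁻¹

0.000591 m⁻¹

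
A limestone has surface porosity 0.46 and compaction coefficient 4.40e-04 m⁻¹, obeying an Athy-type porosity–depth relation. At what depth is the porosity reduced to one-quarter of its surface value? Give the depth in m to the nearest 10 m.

Working in km (1 km = 1000 m; c in km⁻¹ = c in m⁻¹ × 1000):
n/n₀ = 1/4 ⇒ exp(−c·d) = 1/4 ⇒ d = ln(4) / c
d = 1.3863 / 0.44 = 3.151 km

3150 m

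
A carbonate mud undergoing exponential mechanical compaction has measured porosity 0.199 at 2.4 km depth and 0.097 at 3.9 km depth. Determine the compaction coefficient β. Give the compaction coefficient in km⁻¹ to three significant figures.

0.479 km⁻¹

Athy: φ(z) = φ₀ e^(−βz) ⇒ φ₁/φ₂ = e^{β(z₂−z₁)} ⇒ β = ln(φ₁/φ₂)/(z₂−z₁)
β = ln(0.199/0.097) / (3.9 − 2.4) = ln(2.052) / 1.5 = 0.7186 / 1.5 = 0.4791 km⁻¹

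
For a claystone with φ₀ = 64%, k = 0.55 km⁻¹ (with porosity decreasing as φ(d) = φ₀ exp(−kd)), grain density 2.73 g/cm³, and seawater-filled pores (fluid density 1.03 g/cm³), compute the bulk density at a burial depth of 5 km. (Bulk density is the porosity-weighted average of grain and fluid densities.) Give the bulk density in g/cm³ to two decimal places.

2.66 g/cm³

Porosity at depth: φ = 0.64·exp(−0.55×5) = 0.64×0.0639 = 0.0409
Bulk density: ρ_b = (1−φ)ρ_g + φ·ρ_f = 0.9591×2.73 + 0.0409×1.03
       = 2.618 + 0.042 = 2.660 g/cm³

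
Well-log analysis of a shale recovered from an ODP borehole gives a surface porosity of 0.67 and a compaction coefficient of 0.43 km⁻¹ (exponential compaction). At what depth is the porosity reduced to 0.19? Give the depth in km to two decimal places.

2.93 km

Invert Athy's law: Z = ln(phi₀/phi) / c
Z = ln(0.67/0.19) / 0.43 = ln(3.526) / 0.43 = 1.2603 / 0.43 = 2.931 km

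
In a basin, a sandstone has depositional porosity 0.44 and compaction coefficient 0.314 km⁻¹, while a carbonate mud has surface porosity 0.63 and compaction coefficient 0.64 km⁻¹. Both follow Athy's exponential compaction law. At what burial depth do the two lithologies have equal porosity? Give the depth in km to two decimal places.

1.10 km

Set n₀ₐ e^(−kₐz) = n₀ᵦ e^(−kᵦz) ⇒ ln(n₀ₐ/n₀ᵦ) = (kₐ − kᵦ)·z
z = ln(0.44/0.63) / (0.314 − 0.64) = -0.3589 / -0.326 = 1.101 km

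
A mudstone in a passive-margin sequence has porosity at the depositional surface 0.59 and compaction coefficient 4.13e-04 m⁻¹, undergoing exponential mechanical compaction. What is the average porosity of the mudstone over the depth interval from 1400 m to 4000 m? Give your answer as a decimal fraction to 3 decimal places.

Working in km (1 km = 1000 m; c in km⁻¹ = c in m⁻¹ × 1000):
⟨n⟩ = (1/(z₂−z₁)) ∫ n₀ e^(−cz) dz = n₀·(e^(−c·z₁) − e^(−c·z₂)) / (c·(z₂−z₁))
e^(−0.413×1.4) = 0.5609; e^(−0.413×4) = 0.1917
⟨n⟩ = 0.59 × (0.5609 − 0.1917) / (0.413 × 2.6) = 0.59 × 0.3439 = 0.2029

0.203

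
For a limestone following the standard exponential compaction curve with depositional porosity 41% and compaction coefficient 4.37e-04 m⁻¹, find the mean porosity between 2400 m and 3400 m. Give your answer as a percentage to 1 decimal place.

Working in km (1 km = 1000 m; β in km⁻¹ = β in m⁻¹ × 1000):
⟨n⟩ = (1/(z₂−z₁)) ∫ n₀ e^(−βz) dz = n₀·(e^(−β·z₁) − e^(−β·z₂)) / (β·(z₂−z₁))
e^(−0.437×2.4) = 0.3504; e^(−0.437×3.4) = 0.2263
⟨n⟩ = 0.41 × (0.3504 − 0.2263) / (0.437 × 1) = 0.41 × 0.2838 = 0.1164

11.6%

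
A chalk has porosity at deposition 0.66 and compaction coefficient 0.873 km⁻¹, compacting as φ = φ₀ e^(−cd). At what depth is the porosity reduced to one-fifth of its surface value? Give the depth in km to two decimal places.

1.84 km

φ/φ₀ = 1/5 ⇒ exp(−c·d) = 1/5 ⇒ d = ln(5) / c
d = 1.6094 / 0.873 = 1.844 km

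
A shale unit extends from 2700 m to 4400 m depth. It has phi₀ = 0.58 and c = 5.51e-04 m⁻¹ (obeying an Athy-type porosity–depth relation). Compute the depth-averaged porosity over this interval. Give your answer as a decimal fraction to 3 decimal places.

Working in km (1 km = 1000 m; c in km⁻¹ = c in m⁻¹ × 1000):
⟨phi⟩ = (1/(Z₂−Z₁)) ∫ phi₀ e^(−cZ) dZ = phi₀·(e^(−c·Z₁) − e^(−c·Z₂)) / (c·(Z₂−Z₁))
e^(−0.551×2.7) = 0.2259; e^(−0.551×4.4) = 0.0885
⟨phi⟩ = 0.58 × (0.2259 − 0.0885) / (0.551 × 1.7) = 0.58 × 0.1466 = 0.0851

0.085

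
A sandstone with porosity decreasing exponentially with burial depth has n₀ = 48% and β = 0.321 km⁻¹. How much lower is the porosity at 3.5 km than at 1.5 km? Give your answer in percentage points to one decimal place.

n(1.5) = 0.48·e^(−0.321×1.5) = 0.2966
n(3.5) = 0.48·e^(−0.321×3.5) = 0.1561
Δn = 0.2966 − 0.1561 = 0.1405

14.1 percentage points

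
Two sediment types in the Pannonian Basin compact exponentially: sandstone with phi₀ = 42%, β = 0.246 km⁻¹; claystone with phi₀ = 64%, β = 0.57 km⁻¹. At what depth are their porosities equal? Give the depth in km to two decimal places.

1.30 km

Set phi₀ₐ e^(−βₐz) = phi₀ᵦ e^(−βᵦz) ⇒ ln(phi₀ₐ/phi₀ᵦ) = (βₐ − βᵦ)·z
z = ln(0.42/0.64) / (0.246 − 0.57) = -0.4212 / -0.324 = 1.300 km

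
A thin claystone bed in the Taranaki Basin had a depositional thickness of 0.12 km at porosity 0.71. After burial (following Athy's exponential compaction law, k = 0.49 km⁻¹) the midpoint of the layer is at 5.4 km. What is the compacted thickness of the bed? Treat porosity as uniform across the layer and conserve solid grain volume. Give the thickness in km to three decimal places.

Porosity at 5.4 km: n = 0.71·exp(−0.49×5.4) = 0.0504
Solid-volume conservation: h(1−n) = h₀(1−n₀) ⇒ h = h₀·(1−n₀)/(1−n)
h = 0.12 × (1 − 0.71)/(1 − 0.0504) = 0.12 × 0.3054 = 0.0366 km

0.037 km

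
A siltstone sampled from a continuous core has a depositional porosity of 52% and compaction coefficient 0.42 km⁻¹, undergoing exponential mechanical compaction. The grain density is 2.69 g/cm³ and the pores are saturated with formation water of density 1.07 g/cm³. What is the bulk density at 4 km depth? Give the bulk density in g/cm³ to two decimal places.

2.53 g/cm³

Porosity at depth: φ = 0.52·exp(−0.42×4) = 0.52×0.1864 = 0.0969
Bulk density: ρ_b = (1−φ)ρ_g + φ·ρ_f = 0.9031×2.69 + 0.0969×1.07
       = 2.429 + 0.104 = 2.533 g/cm³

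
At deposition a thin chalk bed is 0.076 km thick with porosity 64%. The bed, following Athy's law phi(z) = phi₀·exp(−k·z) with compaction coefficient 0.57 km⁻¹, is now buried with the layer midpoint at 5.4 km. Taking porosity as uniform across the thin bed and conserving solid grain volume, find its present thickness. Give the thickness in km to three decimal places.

Porosity at 5.4 km: phi = 0.64·exp(−0.57×5.4) = 0.0295
Solid-volume conservation: h(1−phi) = h₀(1−phi₀) ⇒ h = h₀·(1−phi₀)/(1−phi)
h = 0.076 × (1 − 0.64)/(1 − 0.0295) = 0.076 × 0.3709 = 0.0282 km

0.028 km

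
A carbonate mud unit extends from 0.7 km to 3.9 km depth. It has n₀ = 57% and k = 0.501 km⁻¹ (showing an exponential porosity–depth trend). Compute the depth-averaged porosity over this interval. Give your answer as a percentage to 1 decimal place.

⟨n⟩ = (1/(d₂−d₁)) ∫ n₀ e^(−kd) dd = n₀·(e^(−k·d₁) − e^(−k·d₂)) / (k·(d₂−d₁))
e^(−0.501×0.7) = 0.7042; e^(−0.501×3.9) = 0.1417
⟨n⟩ = 0.57 × (0.7042 − 0.1417) / (0.501 × 3.2) = 0.57 × 0.3508 = 0.2000

20.0%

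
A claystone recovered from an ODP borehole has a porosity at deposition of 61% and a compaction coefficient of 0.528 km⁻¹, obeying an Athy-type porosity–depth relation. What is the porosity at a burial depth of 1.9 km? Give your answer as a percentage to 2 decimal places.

22.37%

φ = φ₀·exp(−β·d) = 0.61 × exp(−0.528 × 1.9) = 0.61 × exp(−1.003)
  = 0.61 × 0.3667 = 0.2237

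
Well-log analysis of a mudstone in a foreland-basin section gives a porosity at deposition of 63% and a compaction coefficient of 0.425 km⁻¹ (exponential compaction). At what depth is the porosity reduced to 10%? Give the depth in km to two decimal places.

4.33 km

Invert Athy's law: z = ln(phi₀/phi) / k
z = ln(0.63/0.1) / 0.425 = ln(6.3) / 0.425 = 1.8405 / 0.425 = 4.331 km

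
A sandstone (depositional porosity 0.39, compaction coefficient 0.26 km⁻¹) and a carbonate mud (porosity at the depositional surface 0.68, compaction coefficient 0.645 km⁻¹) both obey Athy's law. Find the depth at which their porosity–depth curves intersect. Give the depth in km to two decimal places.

Set n₀ₐ e^(−βₐd) = n₀ᵦ e^(−βᵦd) ⇒ ln(n₀ₐ/n₀ᵦ) = (βₐ − βᵦ)·d
d = ln(0.39/0.68) / (0.26 − 0.645) = -0.5559 / -0.385 = 1.444 km

1.44 km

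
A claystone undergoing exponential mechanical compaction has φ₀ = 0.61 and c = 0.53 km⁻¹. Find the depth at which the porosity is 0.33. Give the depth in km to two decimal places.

Invert Athy's law: Z = ln(φ₀/φ) / c
Z = ln(0.61/0.33) / 0.53 = ln(1.848) / 0.53 = 0.6144 / 0.53 = 1.159 km

1.16 km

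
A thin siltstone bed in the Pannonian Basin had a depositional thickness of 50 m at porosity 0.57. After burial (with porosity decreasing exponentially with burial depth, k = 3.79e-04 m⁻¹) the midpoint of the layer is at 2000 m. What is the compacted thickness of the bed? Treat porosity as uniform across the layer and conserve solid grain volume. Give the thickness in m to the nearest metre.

Working in km (1 km = 1000 m; k in km⁻¹ = k in m⁻¹ × 1000):
Porosity at 2 km: n = 0.57·exp(−0.379×2) = 0.2671
Solid-volume conservation: h(1−n) = h₀(1−n₀) ⇒ h = h₀·(1−n₀)/(1−n)
h = 0.05 × (1 − 0.57)/(1 − 0.2671) = 0.05 × 0.5867 = 0.0293 km

29 m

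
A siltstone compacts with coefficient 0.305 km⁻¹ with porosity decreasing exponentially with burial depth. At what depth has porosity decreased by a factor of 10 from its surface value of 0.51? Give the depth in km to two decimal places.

φ/φ₀ = 1/10 ⇒ exp(−k·d) = 1/10 ⇒ d = ln(10) / k
d = 2.3026 / 0.305 = 7.549 km

7.55 km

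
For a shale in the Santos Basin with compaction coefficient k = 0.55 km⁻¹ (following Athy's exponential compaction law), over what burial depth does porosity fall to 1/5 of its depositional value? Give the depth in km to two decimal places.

φ/φ₀ = 1/5 ⇒ exp(−k·d) = 1/5 ⇒ d = ln(5) / k
d = 1.6094 / 0.55 = 2.926 km

2.93 km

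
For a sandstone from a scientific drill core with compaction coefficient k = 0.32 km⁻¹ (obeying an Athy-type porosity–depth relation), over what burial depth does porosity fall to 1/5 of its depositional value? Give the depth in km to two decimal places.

n/n₀ = 1/5 ⇒ exp(−k·z) = 1/5 ⇒ z = ln(5) / k
z = 1.6094 / 0.32 = 5.029 km

5.03 km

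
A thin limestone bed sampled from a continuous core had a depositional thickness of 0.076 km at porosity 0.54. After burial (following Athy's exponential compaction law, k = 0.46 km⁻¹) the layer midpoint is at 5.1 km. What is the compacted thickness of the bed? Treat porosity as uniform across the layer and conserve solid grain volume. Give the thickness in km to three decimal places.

Porosity at 5.1 km: phi = 0.54·exp(−0.46×5.1) = 0.0517
Solid-volume conservation: h(1−phi) = h₀(1−phi₀) ⇒ h = h₀·(1−phi₀)/(1−phi)
h = 0.076 × (1 − 0.54)/(1 − 0.0517) = 0.076 × 0.4851 = 0.0369 km

0.037 km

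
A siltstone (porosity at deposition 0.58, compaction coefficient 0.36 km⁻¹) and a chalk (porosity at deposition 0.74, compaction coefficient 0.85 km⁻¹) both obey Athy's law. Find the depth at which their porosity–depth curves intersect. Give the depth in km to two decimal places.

0.50 km

Set φ₀ₐ e^(−cₐd) = φ₀ᵦ e^(−cᵦd) ⇒ ln(φ₀ₐ/φ₀ᵦ) = (cₐ − cᵦ)·d
d = ln(0.58/0.74) / (0.36 − 0.85) = -0.2436 / -0.49 = 0.497 km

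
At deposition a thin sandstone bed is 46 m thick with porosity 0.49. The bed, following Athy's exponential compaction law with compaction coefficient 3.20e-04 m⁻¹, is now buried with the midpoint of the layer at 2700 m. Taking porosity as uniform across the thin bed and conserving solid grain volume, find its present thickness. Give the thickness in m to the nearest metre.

Working in km (1 km = 1000 m; β in km⁻¹ = β in m⁻¹ × 1000):
Porosity at 2.7 km: n = 0.49·exp(−0.32×2.7) = 0.2065
Solid-volume conservation: h(1−n) = h₀(1−n₀) ⇒ h = h₀·(1−n₀)/(1−n)
h = 0.046 × (1 − 0.49)/(1 − 0.2065) = 0.046 × 0.6427 = 0.0296 km

30 m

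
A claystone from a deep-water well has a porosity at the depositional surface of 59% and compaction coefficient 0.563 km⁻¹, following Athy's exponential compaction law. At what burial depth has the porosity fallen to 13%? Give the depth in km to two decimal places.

Invert Athy's law: z = ln(φ₀/φ) / k
z = ln(0.59/0.13) / 0.563 = ln(4.538) / 0.563 = 1.5126 / 0.563 = 2.687 km

2.69 km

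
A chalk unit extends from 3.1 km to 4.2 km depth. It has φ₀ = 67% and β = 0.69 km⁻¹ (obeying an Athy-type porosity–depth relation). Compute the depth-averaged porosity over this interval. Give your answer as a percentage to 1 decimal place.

⟨φ⟩ = (1/(z₂−z₁)) ∫ φ₀ e^(−βz) dz = φ₀·(e^(−β·z₁) − e^(−β·z₂)) / (β·(z₂−z₁))
e^(−0.69×3.1) = 0.1178; e^(−0.69×4.2) = 0.0551
⟨φ⟩ = 0.67 × (0.1178 − 0.0551) / (0.69 × 1.1) = 0.67 × 0.0825 = 0.0553

5.5%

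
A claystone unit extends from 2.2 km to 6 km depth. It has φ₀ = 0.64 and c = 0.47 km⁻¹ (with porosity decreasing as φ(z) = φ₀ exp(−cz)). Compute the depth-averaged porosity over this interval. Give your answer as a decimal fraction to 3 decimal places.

0.106

⟨φ⟩ = (1/(z₂−z₁)) ∫ φ₀ e^(−cz) dz = φ₀·(e^(−c·z₁) − e^(−c·z₂)) / (c·(z₂−z₁))
e^(−0.47×2.2) = 0.3556; e^(−0.47×6) = 0.0596
⟨φ⟩ = 0.64 × (0.3556 − 0.0596) / (0.47 × 3.8) = 0.64 × 0.1657 = 0.1061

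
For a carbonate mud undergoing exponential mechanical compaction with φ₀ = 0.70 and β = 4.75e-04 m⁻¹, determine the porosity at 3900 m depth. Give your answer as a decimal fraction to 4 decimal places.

Working in km (1 km = 1000 m; β in km⁻¹ = β in m⁻¹ × 1000):
φ = φ₀·exp(−β·z) = 0.7 × exp(−0.475 × 3.9) = 0.7 × exp(−1.852)
  = 0.7 × 0.1568 = 0.1098

0.1098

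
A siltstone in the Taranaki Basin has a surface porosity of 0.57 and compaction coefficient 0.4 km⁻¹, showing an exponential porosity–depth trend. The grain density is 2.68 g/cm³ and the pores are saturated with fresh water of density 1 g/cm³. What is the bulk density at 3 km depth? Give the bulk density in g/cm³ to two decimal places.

Porosity at depth: n = 0.57·exp(−0.4×3) = 0.57×0.3012 = 0.1717
Bulk density: ρ_b = (1−n)ρ_g + n·ρ_f = 0.8283×2.68 + 0.1717×1
       = 2.220 + 0.172 = 2.392 g/cm³

2.39 g/cm³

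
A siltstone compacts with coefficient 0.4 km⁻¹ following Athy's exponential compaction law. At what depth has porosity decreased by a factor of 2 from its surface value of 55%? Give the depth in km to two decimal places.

1.73 km

n/n₀ = 1/2 ⇒ exp(−β·d) = 1/2 ⇒ d = ln(2) / β
d = 0.6931 / 0.4 = 1.733 km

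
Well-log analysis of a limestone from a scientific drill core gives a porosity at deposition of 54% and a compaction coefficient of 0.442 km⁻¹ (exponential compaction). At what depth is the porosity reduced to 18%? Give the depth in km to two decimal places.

2.49 km

Invert Athy's law: Z = ln(phi₀/phi) / k
Z = ln(0.54/0.18) / 0.442 = ln(3) / 0.442 = 1.0986 / 0.442 = 2.486 km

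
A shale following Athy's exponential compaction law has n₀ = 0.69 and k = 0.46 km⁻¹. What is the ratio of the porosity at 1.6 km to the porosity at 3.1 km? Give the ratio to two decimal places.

n(z₁)/n(z₂) = e^(−k·z₁)/e^(−k·z₂) = e^{k(z₂−z₁)}
= exp(0.46 × 1.5) = exp(0.69) = 1.9937

1.99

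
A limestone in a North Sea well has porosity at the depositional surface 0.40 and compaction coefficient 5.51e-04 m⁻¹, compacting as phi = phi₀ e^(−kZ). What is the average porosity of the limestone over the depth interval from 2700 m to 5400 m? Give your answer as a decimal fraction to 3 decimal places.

Working in km (1 km = 1000 m; k in km⁻¹ = k in m⁻¹ × 1000):
⟨phi⟩ = (1/(Z₂−Z₁)) ∫ phi₀ e^(−kZ) dZ = phi₀·(e^(−k·Z₁) − e^(−k·Z₂)) / (k·(Z₂−Z₁))
e^(−0.551×2.7) = 0.2259; e^(−0.551×5.4) = 0.0510
⟨phi⟩ = 0.4 × (0.2259 − 0.0510) / (0.551 × 2.7) = 0.4 × 0.1175 = 0.0470

0.047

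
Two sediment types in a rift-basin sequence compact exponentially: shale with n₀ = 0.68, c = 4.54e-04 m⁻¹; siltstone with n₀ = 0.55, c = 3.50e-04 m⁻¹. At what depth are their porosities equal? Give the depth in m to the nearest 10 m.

2040 m

Working in km (1 km = 1000 m; c in km⁻¹ = c in m⁻¹ × 1000):
Set n₀ₐ e^(−cₐd) = n₀ᵦ e^(−cᵦd) ⇒ ln(n₀ₐ/n₀ᵦ) = (cₐ − cᵦ)·d
d = ln(0.68/0.55) / (0.454 − 0.35) = 0.2122 / 0.104 = 2.040 km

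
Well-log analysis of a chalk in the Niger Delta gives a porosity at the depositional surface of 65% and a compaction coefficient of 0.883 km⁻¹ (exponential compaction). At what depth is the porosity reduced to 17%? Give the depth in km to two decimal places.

Invert Athy's law: d = ln(phi₀/phi) / k
d = ln(0.65/0.17) / 0.883 = ln(3.824) / 0.883 = 1.3412 / 0.883 = 1.519 km

1.52 km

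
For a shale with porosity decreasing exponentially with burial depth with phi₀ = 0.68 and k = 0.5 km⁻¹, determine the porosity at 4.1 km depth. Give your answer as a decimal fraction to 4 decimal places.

0.0875

phi = phi₀·exp(−k·d) = 0.68 × exp(−0.5 × 4.1) = 0.68 × exp(−2.05)
  = 0.68 × 0.1287 = 0.0875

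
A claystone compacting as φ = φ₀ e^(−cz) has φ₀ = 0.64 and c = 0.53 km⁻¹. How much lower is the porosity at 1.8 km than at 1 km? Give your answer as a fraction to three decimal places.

φ(1) = 0.64·e^(−0.53×1) = 0.3767
φ(1.8) = 0.64·e^(−0.53×1.8) = 0.2465
Δφ = 0.3767 − 0.2465 = 0.1302

0.130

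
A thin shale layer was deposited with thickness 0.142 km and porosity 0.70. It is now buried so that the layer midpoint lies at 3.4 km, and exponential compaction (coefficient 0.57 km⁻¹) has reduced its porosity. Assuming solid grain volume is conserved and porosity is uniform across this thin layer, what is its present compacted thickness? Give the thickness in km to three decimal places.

0.047 km

Porosity at 3.4 km: phi = 0.7·exp(−0.57×3.4) = 0.1008
Solid-volume conservation: h(1−phi) = h₀(1−phi₀) ⇒ h = h₀·(1−phi₀)/(1−phi)
h = 0.142 × (1 − 0.7)/(1 − 0.1008) = 0.142 × 0.3336 = 0.0474 km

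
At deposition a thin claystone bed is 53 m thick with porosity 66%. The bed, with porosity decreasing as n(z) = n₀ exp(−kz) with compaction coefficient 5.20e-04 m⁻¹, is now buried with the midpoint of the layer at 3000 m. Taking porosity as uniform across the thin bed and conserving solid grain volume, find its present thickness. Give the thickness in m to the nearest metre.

21 m

Working in km (1 km = 1000 m; k in km⁻¹ = k in m⁻¹ × 1000):
Porosity at 3 km: n = 0.66·exp(−0.52×3) = 0.1387
Solid-volume conservation: h(1−n) = h₀(1−n₀) ⇒ h = h₀·(1−n₀)/(1−n)
h = 0.053 × (1 − 0.66)/(1 − 0.1387) = 0.053 × 0.3947 = 0.0209 km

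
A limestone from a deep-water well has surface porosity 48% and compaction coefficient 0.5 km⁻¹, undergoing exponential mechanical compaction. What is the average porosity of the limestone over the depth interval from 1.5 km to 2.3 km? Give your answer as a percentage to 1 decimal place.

18.7%

⟨φ⟩ = (1/(z₂−z₁)) ∫ φ₀ e^(−cz) dz = φ₀·(e^(−c·z₁) − e^(−c·z₂)) / (c·(z₂−z₁))
e^(−0.5×1.5) = 0.4724; e^(−0.5×2.3) = 0.3166
⟨φ⟩ = 0.48 × (0.4724 − 0.3166) / (0.5 × 0.8) = 0.48 × 0.3893 = 0.1869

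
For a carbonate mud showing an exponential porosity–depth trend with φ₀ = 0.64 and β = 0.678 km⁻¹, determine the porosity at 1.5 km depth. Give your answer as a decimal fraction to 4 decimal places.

0.2315

φ = φ₀·exp(−β·d) = 0.64 × exp(−0.678 × 1.5) = 0.64 × exp(−1.017)
  = 0.64 × 0.3617 = 0.2315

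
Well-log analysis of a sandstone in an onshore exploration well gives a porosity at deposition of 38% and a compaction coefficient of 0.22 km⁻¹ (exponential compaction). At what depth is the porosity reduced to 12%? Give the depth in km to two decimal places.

5.24 km

Invert Athy's law: Z = ln(phi₀/phi) / c
Z = ln(0.38/0.12) / 0.22 = ln(3.167) / 0.22 = 1.1527 / 0.22 = 5.239 km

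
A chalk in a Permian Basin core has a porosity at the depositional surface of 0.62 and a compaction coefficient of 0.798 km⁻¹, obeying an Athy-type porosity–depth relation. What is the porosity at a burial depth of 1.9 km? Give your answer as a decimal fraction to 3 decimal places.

0.136

phi = phi₀·exp(−k·d) = 0.62 × exp(−0.798 × 1.9) = 0.62 × exp(−1.516)
  = 0.62 × 0.2195 = 0.1361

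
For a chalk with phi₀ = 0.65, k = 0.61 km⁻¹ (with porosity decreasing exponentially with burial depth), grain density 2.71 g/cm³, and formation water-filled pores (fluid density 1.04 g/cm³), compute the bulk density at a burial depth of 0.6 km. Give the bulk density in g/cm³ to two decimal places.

Porosity at depth: phi = 0.65·exp(−0.61×0.6) = 0.65×0.6935 = 0.4508
Bulk density: ρ_b = (1−phi)ρ_g + phi·ρ_f = 0.5492×2.71 + 0.4508×1.04
       = 1.488 + 0.469 = 1.957 g/cm³

1.96 g/cm³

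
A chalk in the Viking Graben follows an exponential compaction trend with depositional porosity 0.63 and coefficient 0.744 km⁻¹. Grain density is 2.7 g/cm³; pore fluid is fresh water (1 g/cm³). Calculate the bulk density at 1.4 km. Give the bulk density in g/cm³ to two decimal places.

2.32 g/cm³

Porosity at depth: phi = 0.63·exp(−0.744×1.4) = 0.63×0.3529 = 0.2223
Bulk density: ρ_b = (1−phi)ρ_g + phi·ρ_f = 0.7777×2.7 + 0.2223×1
       = 2.100 + 0.222 = 2.322 g/cm³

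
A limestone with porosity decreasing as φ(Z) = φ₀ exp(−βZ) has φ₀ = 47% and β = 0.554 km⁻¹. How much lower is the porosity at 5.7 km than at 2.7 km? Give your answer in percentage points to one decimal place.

8.5 percentage points

φ(2.7) = 0.47·e^(−0.554×2.7) = 0.1053
φ(5.7) = 0.47·e^(−0.554×5.7) = 0.0200
Δφ = 0.1053 − 0.0200 = 0.0853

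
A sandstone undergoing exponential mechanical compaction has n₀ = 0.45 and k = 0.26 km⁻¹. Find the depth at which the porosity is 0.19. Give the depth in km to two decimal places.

Invert Athy's law: z = ln(n₀/n) / k
z = ln(0.45/0.19) / 0.26 = ln(2.368) / 0.26 = 0.8622 / 0.26 = 3.316 km

3.32 km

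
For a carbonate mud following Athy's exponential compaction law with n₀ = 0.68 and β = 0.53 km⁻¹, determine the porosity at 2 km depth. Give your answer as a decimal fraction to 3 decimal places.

0.236

n = n₀·exp(−β·Z) = 0.68 × exp(−0.53 × 2) = 0.68 × exp(−1.06)
  = 0.68 × 0.3465 = 0.2356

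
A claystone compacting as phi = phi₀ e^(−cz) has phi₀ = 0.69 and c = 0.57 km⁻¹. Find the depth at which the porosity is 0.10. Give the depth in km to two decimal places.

3.39 km

Invert Athy's law: z = ln(phi₀/phi) / c
z = ln(0.69/0.1) / 0.57 = ln(6.9) / 0.57 = 1.9315 / 0.57 = 3.389 km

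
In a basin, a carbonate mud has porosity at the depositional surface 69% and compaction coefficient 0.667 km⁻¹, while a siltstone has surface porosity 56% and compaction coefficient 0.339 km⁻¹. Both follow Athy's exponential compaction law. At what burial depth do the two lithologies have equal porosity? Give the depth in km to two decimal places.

0.64 km

Set φ₀ₐ e^(−cₐd) = φ₀ᵦ e^(−cᵦd) ⇒ ln(φ₀ₐ/φ₀ᵦ) = (cₐ − cᵦ)·d
d = ln(0.69/0.56) / (0.667 − 0.339) = 0.2088 / 0.328 = 0.636 km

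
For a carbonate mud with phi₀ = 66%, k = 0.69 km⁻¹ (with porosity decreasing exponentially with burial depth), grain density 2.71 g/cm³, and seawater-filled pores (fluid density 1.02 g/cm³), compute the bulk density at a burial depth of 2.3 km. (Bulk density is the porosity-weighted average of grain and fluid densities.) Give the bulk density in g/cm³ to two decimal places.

2.48 g/cm³

Porosity at depth: phi = 0.66·exp(−0.69×2.3) = 0.66×0.2045 = 0.1350
Bulk density: ρ_b = (1−phi)ρ_g + phi·ρ_f = 0.8650×2.71 + 0.1350×1.02
       = 2.344 + 0.138 = 2.482 g/cm³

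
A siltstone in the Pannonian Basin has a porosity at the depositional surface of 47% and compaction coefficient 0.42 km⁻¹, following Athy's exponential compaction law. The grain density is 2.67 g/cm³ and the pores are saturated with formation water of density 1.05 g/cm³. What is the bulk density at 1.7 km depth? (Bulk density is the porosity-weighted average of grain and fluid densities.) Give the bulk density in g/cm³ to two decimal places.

Porosity at depth: φ = 0.47·exp(−0.42×1.7) = 0.47×0.4897 = 0.2302
Bulk density: ρ_b = (1−φ)ρ_g + φ·ρ_f = 0.7698×2.67 + 0.2302×1.05
       = 2.055 + 0.242 = 2.297 g/cm³

2.30 g/cm³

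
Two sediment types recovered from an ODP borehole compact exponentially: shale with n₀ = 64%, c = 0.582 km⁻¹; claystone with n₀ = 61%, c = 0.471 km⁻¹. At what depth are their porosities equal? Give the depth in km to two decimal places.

Set n₀ₐ e^(−cₐZ) = n₀ᵦ e^(−cᵦZ) ⇒ ln(n₀ₐ/n₀ᵦ) = (cₐ − cᵦ)·Z
Z = ln(0.64/0.61) / (0.582 − 0.471) = 0.0480 / 0.111 = 0.433 km

0.43 km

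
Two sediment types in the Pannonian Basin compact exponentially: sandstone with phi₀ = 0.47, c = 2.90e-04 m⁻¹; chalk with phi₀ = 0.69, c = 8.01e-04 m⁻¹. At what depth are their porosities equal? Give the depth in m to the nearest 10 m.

Working in km (1 km = 1000 m; c in km⁻¹ = c in m⁻¹ × 1000):
Set phi₀ₐ e^(−cₐd) = phi₀ᵦ e^(−cᵦd) ⇒ ln(phi₀ₐ/phi₀ᵦ) = (cₐ − cᵦ)·d
d = ln(0.47/0.69) / (0.29 − 0.801) = -0.3840 / -0.511 = 0.751 km

750 m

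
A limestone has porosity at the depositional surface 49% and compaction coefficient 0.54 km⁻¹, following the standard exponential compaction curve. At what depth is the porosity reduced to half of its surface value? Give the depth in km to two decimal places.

1.28 km

φ/φ₀ = 1/2 ⇒ exp(−β·d) = 1/2 ⇒ d = ln(2) / β
d = 0.6931 / 0.54 = 1.284 km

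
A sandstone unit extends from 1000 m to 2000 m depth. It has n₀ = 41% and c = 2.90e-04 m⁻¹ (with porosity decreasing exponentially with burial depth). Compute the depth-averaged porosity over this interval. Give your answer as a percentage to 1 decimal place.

Working in km (1 km = 1000 m; c in km⁻¹ = c in m⁻¹ × 1000):
⟨n⟩ = (1/(Z₂−Z₁)) ∫ n₀ e^(−cZ) dZ = n₀·(e^(−c·Z₁) − e^(−c·Z₂)) / (c·(Z₂−Z₁))
e^(−0.29×1) = 0.7483; e^(−0.29×2) = 0.5599
⟨n⟩ = 0.41 × (0.7483 − 0.5599) / (0.29 × 1) = 0.41 × 0.6495 = 0.2663

26.6%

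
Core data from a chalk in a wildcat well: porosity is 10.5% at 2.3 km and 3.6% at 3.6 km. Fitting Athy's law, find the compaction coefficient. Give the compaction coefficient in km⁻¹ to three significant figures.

0.823 km⁻¹

Athy: φ(d) = φ₀ e^(−βd) ⇒ φ₁/φ₂ = e^{β(d₂−d₁)} ⇒ β = ln(φ₁/φ₂)/(d₂−d₁)
β = ln(0.105/0.036) / (3.6 − 2.3) = ln(2.917) / 1.3 = 1.0704 / 1.3 = 0.8234 km⁻¹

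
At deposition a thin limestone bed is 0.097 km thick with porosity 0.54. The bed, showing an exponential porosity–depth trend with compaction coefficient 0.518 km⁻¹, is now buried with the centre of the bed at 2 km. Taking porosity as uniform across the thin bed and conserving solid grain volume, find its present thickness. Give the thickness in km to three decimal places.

0.055 km

Porosity at 2 km: n = 0.54·exp(−0.518×2) = 0.1916
Solid-volume conservation: h(1−n) = h₀(1−n₀) ⇒ h = h₀·(1−n₀)/(1−n)
h = 0.097 × (1 − 0.54)/(1 − 0.1916) = 0.097 × 0.5690 = 0.0552 km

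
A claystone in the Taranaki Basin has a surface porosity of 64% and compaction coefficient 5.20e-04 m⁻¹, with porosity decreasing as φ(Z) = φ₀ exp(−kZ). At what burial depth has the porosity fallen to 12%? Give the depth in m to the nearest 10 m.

Working in km (1 km = 1000 m; k in km⁻¹ = k in m⁻¹ × 1000):
Invert Athy's law: Z = ln(φ₀/φ) / k
Z = ln(0.64/0.12) / 0.52 = ln(5.333) / 0.52 = 1.6740 / 0.52 = 3.219 km

3220 m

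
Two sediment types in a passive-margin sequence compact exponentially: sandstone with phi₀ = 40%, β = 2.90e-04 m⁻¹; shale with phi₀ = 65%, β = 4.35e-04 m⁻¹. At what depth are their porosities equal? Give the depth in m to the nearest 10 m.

3350 m

Working in km (1 km = 1000 m; β in km⁻¹ = β in m⁻¹ × 1000):
Set phi₀ₐ e^(−βₐd) = phi₀ᵦ e^(−βᵦd) ⇒ ln(phi₀ₐ/phi₀ᵦ) = (βₐ − βᵦ)·d
d = ln(0.4/0.65) / (0.29 − 0.435) = -0.4855 / -0.145 = 3.348 km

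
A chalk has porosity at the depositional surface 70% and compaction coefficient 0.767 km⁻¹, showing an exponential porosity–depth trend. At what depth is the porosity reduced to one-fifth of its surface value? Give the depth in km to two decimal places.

2.10 km

n/n₀ = 1/5 ⇒ exp(−k·Z) = 1/5 ⇒ Z = ln(5) / k
Z = 1.6094 / 0.767 = 2.098 km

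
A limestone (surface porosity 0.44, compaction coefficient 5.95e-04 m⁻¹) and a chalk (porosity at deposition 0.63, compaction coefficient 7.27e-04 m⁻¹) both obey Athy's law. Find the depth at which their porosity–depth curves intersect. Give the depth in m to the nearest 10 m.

Working in km (1 km = 1000 m; k in km⁻¹ = k in m⁻¹ × 1000):
Set phi₀ₐ e^(−kₐz) = phi₀ᵦ e^(−kᵦz) ⇒ ln(phi₀ₐ/phi₀ᵦ) = (kₐ − kᵦ)·z
z = ln(0.44/0.63) / (0.595 − 0.727) = -0.3589 / -0.132 = 2.719 km

2720 m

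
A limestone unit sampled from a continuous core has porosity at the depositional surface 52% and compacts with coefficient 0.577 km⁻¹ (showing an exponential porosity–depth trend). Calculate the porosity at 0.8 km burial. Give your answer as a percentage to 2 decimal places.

32.77%

n = n₀·exp(−β·Z) = 0.52 × exp(−0.577 × 0.8) = 0.52 × exp(−0.4616)
  = 0.52 × 0.6303 = 0.3277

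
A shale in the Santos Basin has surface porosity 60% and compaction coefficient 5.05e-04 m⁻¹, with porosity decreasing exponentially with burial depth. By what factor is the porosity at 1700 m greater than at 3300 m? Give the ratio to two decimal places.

2.24

Working in km (1 km = 1000 m; k in km⁻¹ = k in m⁻¹ × 1000):
n(Z₁)/n(Z₂) = e^(−k·Z₁)/e^(−k·Z₂) = e^{k(Z₂−Z₁)}
= exp(0.505 × 1.6) = exp(0.808) = 2.2434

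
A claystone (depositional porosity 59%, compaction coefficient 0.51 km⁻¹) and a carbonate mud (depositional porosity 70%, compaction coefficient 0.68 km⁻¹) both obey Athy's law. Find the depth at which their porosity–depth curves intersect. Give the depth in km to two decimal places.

Set φ₀ₐ e^(−kₐZ) = φ₀ᵦ e^(−kᵦZ) ⇒ ln(φ₀ₐ/φ₀ᵦ) = (kₐ − kᵦ)·Z
Z = ln(0.59/0.7) / (0.51 − 0.68) = -0.1710 / -0.17 = 1.006 km

1.01 km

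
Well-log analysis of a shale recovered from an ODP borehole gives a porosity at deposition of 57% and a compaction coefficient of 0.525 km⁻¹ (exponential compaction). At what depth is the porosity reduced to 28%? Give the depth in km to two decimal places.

Invert Athy's law: d = ln(phi₀/phi) / c
d = ln(0.57/0.28) / 0.525 = ln(2.036) / 0.525 = 0.7108 / 0.525 = 1.354 km

1.35 km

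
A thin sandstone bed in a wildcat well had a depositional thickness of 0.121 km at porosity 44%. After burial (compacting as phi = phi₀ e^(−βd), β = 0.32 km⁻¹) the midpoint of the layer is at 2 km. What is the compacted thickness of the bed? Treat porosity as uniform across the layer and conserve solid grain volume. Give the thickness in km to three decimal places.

0.088 km

Porosity at 2 km: phi = 0.44·exp(−0.32×2) = 0.2320
Solid-volume conservation: h(1−phi) = h₀(1−phi₀) ⇒ h = h₀·(1−phi₀)/(1−phi)
h = 0.121 × (1 − 0.44)/(1 − 0.2320) = 0.121 × 0.7292 = 0.0882 km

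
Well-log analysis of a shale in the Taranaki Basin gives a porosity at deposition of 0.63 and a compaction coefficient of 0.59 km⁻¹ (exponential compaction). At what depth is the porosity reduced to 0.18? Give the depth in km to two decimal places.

Invert Athy's law: Z = ln(φ₀/φ) / c
Z = ln(0.63/0.18) / 0.59 = ln(3.5) / 0.59 = 1.2528 / 0.59 = 2.123 km

2.12 km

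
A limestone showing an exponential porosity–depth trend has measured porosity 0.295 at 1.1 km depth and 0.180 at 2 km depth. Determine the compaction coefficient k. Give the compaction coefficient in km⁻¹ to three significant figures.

Athy: n(Z) = n₀ e^(−kZ) ⇒ n₁/n₂ = e^{k(Z₂−Z₁)} ⇒ k = ln(n₁/n₂)/(Z₂−Z₁)
k = ln(0.295/0.18) / (2 − 1.1) = ln(1.639) / 0.9 = 0.4940 / 0.9 = 0.5489 km⁻¹

0.549 km⁻¹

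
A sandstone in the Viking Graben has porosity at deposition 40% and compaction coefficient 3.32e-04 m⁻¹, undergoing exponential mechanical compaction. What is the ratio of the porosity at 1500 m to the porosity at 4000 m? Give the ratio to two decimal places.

2.29

Working in km (1 km = 1000 m; c in km⁻¹ = c in m⁻¹ × 1000):
n(Z₁)/n(Z₂) = e^(−c·Z₁)/e^(−c·Z₂) = e^{c(Z₂−Z₁)}
= exp(0.332 × 2.5) = exp(0.83) = 2.2933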